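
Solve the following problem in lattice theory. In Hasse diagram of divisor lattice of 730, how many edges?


A cover relation a -< b holds when a < b with no c strictly between.
Cover relations:
  1 -< 2
  1 -< 5
  1 -< 73
  2 -< 10
  2 -< 146
  5 -< 10
  5 -< 365
  10 -< 730
  ...4 more
Total: 12


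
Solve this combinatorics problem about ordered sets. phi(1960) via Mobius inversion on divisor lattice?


phi(n) = n * prod_{p|n} (1 - 1/p).
Prime divisors of 1960: [2, 5, 7]
phi(1960) = 1960 * (1 - 1/2) * (1 - 1/5) * (1 - 1/7)
phi(1960) = 672


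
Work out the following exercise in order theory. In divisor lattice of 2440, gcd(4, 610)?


Meet=gcd.
gcd(4,610)=2


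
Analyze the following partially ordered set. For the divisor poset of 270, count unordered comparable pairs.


A comparable pair {a,b} has a < b or b < a in the order.
Count unordered pairs where one element is strictly below the other.
Examples: {1,2}, {1,3}, {1,5}, {1,6}, ...
Total comparable pairs: 74


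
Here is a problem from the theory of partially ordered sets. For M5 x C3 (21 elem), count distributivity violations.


Distributive law: a ^ (b v c) = (a ^ b) v (a ^ c).
Check all 21^3 = 9261 ordered triples (a,b,c).
  e.g. a=(a1,0), b=(a2,0), c=(a3,0): lhs=(a1,0) != rhs=(0,0)
  e.g. a=(a1,0), b=(a2,0), c=(a3,1): lhs=(a1,0) != rhs=(0,0)
Total violating triples: 1620


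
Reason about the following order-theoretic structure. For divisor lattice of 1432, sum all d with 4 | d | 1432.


Interval [4,1432] in divisors of 1432: [4, 8, 716, 1432]
Sum = 2160


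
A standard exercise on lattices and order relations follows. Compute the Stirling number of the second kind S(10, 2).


S(n,k) = k*S(n-1,k) + S(n-1,k-1).
S(9,2) = 255, S(9,1) = 1
S(10,2) = 2*255 + 1 = 510 + 1
S(10,2) = 511


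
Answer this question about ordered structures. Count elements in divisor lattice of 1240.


Divisors of 1240: [1, 2, 4, 5, 8, 10, 20, 31, 40, 62, 124, 155, 248, 310, 620, 1240]
Count: 16


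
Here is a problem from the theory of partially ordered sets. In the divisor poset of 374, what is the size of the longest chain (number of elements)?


A chain is a totally ordered subset; we count the number of elements in a maximum chain.
Compute, for each element x, the size of the longest chain ending at x:
  1: 1
  2: 2
  11: 2
  17: 2
  22: 3
  34: 3
  ...
A maximum chain: 1 < 2 < 22 < 374
Number of elements in the longest chain: 4


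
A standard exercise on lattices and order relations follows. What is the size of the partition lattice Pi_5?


B(n) = number of set partitions of an n-element set.
B(n) satisfies the recurrence: B(n+1) = sum_k C(n,k)*B(k).
B(5) = 52


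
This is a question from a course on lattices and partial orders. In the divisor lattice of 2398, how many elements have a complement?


An element a is complemented if some b has a meet b = bottom, a join b = top.
a is complemented iff gcd(a, n/a)=1, i.e. a is a unitary divisor of 2398.
Complemented elements: 1, 2, 11, 22, 109, 218, ... (2 more)
Count: 8


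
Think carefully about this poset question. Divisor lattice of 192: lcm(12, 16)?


Join=lcm.
gcd(12,16)=4
lcm=48


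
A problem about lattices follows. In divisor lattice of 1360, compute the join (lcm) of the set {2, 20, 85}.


In a divisor lattice, join = lcm (least common multiple).
Compute lcm iteratively: start with first element, then lcm(current, next).
Elements: [2, 20, 85]
lcm(2,20) = 20
lcm(20,85) = 340
Final lcm = 340


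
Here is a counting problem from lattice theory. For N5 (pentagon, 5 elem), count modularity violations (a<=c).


Modular law: if a <= c then a v (b ^ c) = (a v b) ^ c.
Check all triples (a,b,c) with a <= c among 5 elements.
  e.g. a=a, b=c, c=b: lhs=a != rhs=b
Total violating triples: 1


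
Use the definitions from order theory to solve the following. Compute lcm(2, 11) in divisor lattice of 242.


In a divisor lattice, join = lcm (least common multiple).
gcd(2,11) = 1
lcm(2,11) = 2*11/gcd = 22/1 = 22


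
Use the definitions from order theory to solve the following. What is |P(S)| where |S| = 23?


Power set = 2^n.
2^23 = 8388608


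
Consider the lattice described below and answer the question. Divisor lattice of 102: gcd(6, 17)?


Meet=gcd.
gcd(6,17)=1


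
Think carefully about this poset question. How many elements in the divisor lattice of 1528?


Divisors of 1528: [1, 2, 4, 8, 191, 382, 764, 1528]
Count: 8


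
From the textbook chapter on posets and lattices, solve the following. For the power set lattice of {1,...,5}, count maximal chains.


A maximal chain goes from the minimum element to a maximal element via cover relations.
Counting all min-to-max paths in the cover graph.
Total maximal chains: 120


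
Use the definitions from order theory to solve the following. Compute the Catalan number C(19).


C(n) = C(2n, n) / (n+1).
C(38, 19) = 35345263800
C(19) = 35345263800 / 20 = 1767263190


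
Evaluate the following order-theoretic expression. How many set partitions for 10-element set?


B(n) = number of set partitions of an n-element set.
B(n) satisfies the recurrence: B(n+1) = sum_k C(n,k)*B(k).
B(10) = 115975


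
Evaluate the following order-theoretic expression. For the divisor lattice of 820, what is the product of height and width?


Height = length of longest chain minus 1; width = size of largest antichain.
A maximum chain: 1 | 41 | 205 | 410 | 820  (height 4).
A maximum antichain: {4, 10, 82, 205}  (width 4).
Product = 4 * 4 = 16


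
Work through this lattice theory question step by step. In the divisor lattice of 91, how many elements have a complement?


An element a is complemented if some b has a meet b = bottom, a join b = top.
a is complemented iff gcd(a, n/a)=1, i.e. a is a unitary divisor of 91.
Complemented elements: 1, 7, 13, 91
Count: 4


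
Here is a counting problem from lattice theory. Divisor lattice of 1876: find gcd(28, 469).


In a divisor lattice, meet = gcd (greatest common divisor).
By Euclidean algorithm or factoring: gcd(28,469) = 7


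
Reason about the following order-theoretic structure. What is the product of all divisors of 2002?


Divisors of 2002: [1, 2, 7, 11, 13, 14, 22, 26, 77, 91, 143, 154, 182, 286, 1001, 2002]
Product = n^(d(n)/2) = 2002^(16/2)
Product = 258055182353934343170048256


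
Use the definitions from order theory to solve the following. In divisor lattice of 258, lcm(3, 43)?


Join=lcm.
gcd(3,43)=1
lcm=129


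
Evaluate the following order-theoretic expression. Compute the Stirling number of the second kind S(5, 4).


S(n,k) = k*S(n-1,k) + S(n-1,k-1).
S(4,4) = 1, S(4,3) = 6
S(5,4) = 4*1 + 6 = 4 + 6
S(5,4) = 10


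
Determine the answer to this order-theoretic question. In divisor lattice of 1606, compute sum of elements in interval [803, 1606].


Interval [803,1606] in divisors of 1606: [803, 1606]
Sum = 2409


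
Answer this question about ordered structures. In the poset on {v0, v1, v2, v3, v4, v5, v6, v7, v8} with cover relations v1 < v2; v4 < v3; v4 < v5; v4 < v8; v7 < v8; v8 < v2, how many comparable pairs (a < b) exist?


A comparable pair {a,b} has a < b or b < a in the order.
Count unordered pairs where one element is strictly below the other.
Examples: {v1,v2}, {v2,v4}, {v2,v7}, {v2,v8}, ...
Total comparable pairs: 8


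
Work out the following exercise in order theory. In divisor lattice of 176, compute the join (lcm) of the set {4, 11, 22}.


In a divisor lattice, join = lcm (least common multiple).
Compute lcm iteratively: start with first element, then lcm(current, next).
Elements: [4, 11, 22]
lcm(4,11) = 44
lcm(44,22) = 44
Final lcm = 44


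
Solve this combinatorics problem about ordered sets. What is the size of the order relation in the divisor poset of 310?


The order relation is {(a,b) : a <= b}, reflexive so it includes (a,a).
Examples: (1,1), (1,10), (1,155), (1,2), (1,31), ...
Total ordered pairs: 27


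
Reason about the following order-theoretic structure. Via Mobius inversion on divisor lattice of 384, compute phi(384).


phi(n) = n * prod_{p|n} (1 - 1/p).
Prime divisors of 384: [2, 3]
phi(384) = 384 * (1 - 1/2) * (1 - 1/3)
phi(384) = 128


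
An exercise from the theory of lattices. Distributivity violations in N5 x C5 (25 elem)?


Distributive law: a ^ (b v c) = (a ^ b) v (a ^ c).
Check all 25^3 = 15625 ordered triples (a,b,c).
  e.g. a=(b,0), b=(a,0), c=(c,0): lhs=(b,0) != rhs=(a,0)
  e.g. a=(b,0), b=(a,0), c=(c,1): lhs=(b,0) != rhs=(a,0)
Total violating triples: 250


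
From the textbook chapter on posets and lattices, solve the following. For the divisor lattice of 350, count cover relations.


A cover relation a -< b holds when a < b with no c strictly between.
Cover relations:
  1 -< 2
  1 -< 5
  1 -< 7
  2 -< 10
  2 -< 14
  5 -< 10
  5 -< 25
  5 -< 35
  ...12 more
Total: 20


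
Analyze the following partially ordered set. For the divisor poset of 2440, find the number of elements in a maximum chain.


A chain is a totally ordered subset; we count the number of elements in a maximum chain.
Compute, for each element x, the size of the longest chain ending at x:
  1: 1
  2: 2
  5: 2
  61: 2
  4: 3
  8: 4
  ...
A maximum chain: 1 < 2 < 4 < 8 < 40 < 2440
Number of elements in the longest chain: 6


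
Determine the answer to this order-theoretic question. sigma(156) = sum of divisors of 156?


sigma(n) = sum of divisors.
Divisors of 156: [1, 2, 3, 4, 6, 12, 13, 26, 39, 52, 78, 156]
Sum = 392


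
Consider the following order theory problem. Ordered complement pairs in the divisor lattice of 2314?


Complement pair (a,b): a meet b = bottom, a join b = top.
Here: gcd(a,b)=1 and lcm(a,b)=2314, i.e. a*b=2314 with a,b coprime.
Pairs found: (1,2314), (2,1157), (13,178), (26,89), ... (4 more)
Total ordered pairs: 8


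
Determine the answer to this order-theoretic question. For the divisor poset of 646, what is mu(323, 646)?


In a divisor lattice, mu(a,b) = mu(b/a) where mu is the classical Mobius function.
b/a = 646/323 = 2
Prime factorization of 2: primes [2]
2 is squarefree with 1 prime factor(s), so mu(2) = (-1)^1 = -1


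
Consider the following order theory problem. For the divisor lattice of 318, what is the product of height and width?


Height = length of longest chain minus 1; width = size of largest antichain.
A maximum chain: 1 | 53 | 159 | 318  (height 3).
A maximum antichain: {2, 3, 53}  (width 3).
Product = 3 * 3 = 9


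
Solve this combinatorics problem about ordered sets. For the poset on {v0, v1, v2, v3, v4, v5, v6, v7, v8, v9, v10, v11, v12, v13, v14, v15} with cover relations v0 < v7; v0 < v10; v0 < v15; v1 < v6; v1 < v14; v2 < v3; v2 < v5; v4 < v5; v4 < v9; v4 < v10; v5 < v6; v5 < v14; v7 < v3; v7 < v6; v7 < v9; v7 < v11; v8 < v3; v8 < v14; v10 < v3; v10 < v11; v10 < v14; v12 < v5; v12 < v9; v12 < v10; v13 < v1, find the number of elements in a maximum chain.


A chain is a totally ordered subset; we count the number of elements in a maximum chain.
Compute, for each element x, the size of the longest chain ending at x:
  v0: 1
  v2: 1
  v4: 1
  v8: 1
  v12: 1
  v13: 1
  ...
A maximum chain: v0 < v7 < v3
Number of elements in the longest chain: 3


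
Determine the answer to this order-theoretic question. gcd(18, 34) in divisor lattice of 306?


Meet=gcd.
gcd(18,34)=2


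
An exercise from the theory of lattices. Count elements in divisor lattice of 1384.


Divisors of 1384: [1, 2, 4, 8, 173, 346, 692, 1384]
Count: 8


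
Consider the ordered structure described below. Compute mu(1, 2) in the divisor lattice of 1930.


In a divisor lattice, mu(a,b) = mu(b/a) where mu is the classical Mobius function.
b/a = 2/1 = 2
Prime factorization of 2: primes [2]
2 is squarefree with 1 prime factor(s), so mu(2) = (-1)^1 = -1


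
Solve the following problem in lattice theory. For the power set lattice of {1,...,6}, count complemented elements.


An element a is complemented if some b has a meet b = bottom, a join b = top.
every subset A has complement S\A, so all elements are complemented.
Complemented elements: {}, {1}, {2}, {3}, {4}, {5}, ... (58 more)
Count: 64


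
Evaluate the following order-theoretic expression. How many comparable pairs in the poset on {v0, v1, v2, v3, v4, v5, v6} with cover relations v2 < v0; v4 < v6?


A comparable pair {a,b} has a < b or b < a in the order.
Count unordered pairs where one element is strictly below the other.
Examples: {v0,v2}, {v4,v6}
Total comparable pairs: 2


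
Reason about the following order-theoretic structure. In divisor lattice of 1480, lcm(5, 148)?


Join=lcm.
gcd(5,148)=1
lcm=740


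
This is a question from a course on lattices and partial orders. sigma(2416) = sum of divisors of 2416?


sigma(n) = sum of divisors.
Divisors of 2416: [1, 2, 4, 8, 16, 151, 302, 604, 1208, 2416]
Sum = 4712


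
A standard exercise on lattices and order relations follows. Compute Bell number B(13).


B(n) = number of set partitions of an n-element set.
B(n) satisfies the recurrence: B(n+1) = sum_k C(n,k)*B(k).
B(13) = 27644437


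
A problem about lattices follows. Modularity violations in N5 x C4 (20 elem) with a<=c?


Modular law: if a <= c then a v (b ^ c) = (a v b) ^ c.
Check all triples (a,b,c) with a <= c among 20 elements.
  e.g. a=(a,0), b=(c,0), c=(b,0): lhs=(a,0) != rhs=(b,0)
  e.g. a=(a,0), b=(c,1), c=(b,0): lhs=(a,0) != rhs=(b,0)
Total violating triples: 40


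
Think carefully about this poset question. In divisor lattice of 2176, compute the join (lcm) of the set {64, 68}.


In a divisor lattice, join = lcm (least common multiple).
Compute lcm iteratively: start with first element, then lcm(current, next).
Elements: [64, 68]
lcm(64,68) = 1088
Final lcm = 1088


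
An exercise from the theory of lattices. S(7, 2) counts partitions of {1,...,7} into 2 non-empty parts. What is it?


S(n,k) = k*S(n-1,k) + S(n-1,k-1).
S(6,2) = 31, S(6,1) = 1
S(7,2) = 2*31 + 1 = 62 + 1
S(7,2) = 63


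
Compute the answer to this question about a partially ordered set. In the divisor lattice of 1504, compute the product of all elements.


Divisors of 1504: [1, 2, 4, 8, 16, 32, 47, 94, 188, 376, 752, 1504]
Product = n^(d(n)/2) = 1504^(12/2)
Product = 11574094328649220096


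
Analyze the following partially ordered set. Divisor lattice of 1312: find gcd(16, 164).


In a divisor lattice, meet = gcd (greatest common divisor).
By Euclidean algorithm or factoring: gcd(16,164) = 4


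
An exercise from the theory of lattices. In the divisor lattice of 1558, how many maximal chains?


A maximal chain goes from the minimum element to a maximal element via cover relations.
Counting all min-to-max paths in the cover graph.
Total maximal chains: 6


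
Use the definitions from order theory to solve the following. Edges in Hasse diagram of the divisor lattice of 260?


A cover relation a -< b holds when a < b with no c strictly between.
Cover relations:
  1 -< 2
  1 -< 5
  1 -< 13
  2 -< 4
  2 -< 10
  2 -< 26
  4 -< 20
  4 -< 52
  ...12 more
Total: 20


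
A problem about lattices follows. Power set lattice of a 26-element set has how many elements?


Power set = 2^n.
2^26 = 67108864


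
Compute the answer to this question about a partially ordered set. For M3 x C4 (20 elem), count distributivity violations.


Distributive law: a ^ (b v c) = (a ^ b) v (a ^ c).
Check all 20^3 = 8000 ordered triples (a,b,c).
  e.g. a=(a1,0), b=(a2,0), c=(a3,0): lhs=(a1,0) != rhs=(0,0)
  e.g. a=(a1,0), b=(a2,0), c=(a3,1): lhs=(a1,0) != rhs=(0,0)
Total violating triples: 384


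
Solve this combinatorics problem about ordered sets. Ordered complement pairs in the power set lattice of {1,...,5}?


Complement pair (a,b): a meet b = bottom, a join b = top.
Here: A intersect B = {} and A union B = {1,...,5}.
Pairs found: ({},{1,2,3,4,5}), ({1},{2,3,4,5}), ({2},{1,3,4,5}), ({3},{1,2,4,5}), ... (28 more)
Total ordered pairs: 32


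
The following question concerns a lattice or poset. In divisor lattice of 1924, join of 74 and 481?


In a divisor lattice, join = lcm (least common multiple).
gcd(74,481) = 37
lcm(74,481) = 74*481/gcd = 35594/37 = 962


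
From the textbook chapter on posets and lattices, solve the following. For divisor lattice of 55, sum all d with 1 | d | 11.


Interval [1,11] in divisors of 55: [1, 11]
Sum = 12


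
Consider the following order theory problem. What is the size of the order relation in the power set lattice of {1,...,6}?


The order relation is {(a,b) : a <= b}, reflexive so it includes (a,a).
Examples: ({},{}), ({},{1,2}), ({},{1,2,3}), ({},{1,2,3,4}), ({},{1,2,3,4,5}), ...
Total ordered pairs: 729


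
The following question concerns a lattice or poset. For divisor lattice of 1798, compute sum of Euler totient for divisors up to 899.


Divisors of 1798 up to 899: [1, 2, 29, 31, 58, 62, 899]
phi values: [1, 1, 28, 30, 28, 30, 840]
Sum = 958


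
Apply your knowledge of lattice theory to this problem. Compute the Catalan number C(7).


C(n) = C(2n, n) / (n+1).
C(14, 7) = 3432
C(7) = 3432 / 8 = 429


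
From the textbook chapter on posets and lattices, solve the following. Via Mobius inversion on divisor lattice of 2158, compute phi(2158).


phi(n) = n * prod_{p|n} (1 - 1/p).
Prime divisors of 2158: [2, 13, 83]
phi(2158) = 2158 * (1 - 1/2) * (1 - 1/13) * (1 - 1/83)
phi(2158) = 984


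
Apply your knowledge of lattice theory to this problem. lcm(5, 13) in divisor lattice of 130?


Join=lcm.
gcd(5,13)=1
lcm=65


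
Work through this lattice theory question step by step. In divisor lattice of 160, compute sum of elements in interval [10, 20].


Interval [10,20] in divisors of 160: [10, 20]
Sum = 30


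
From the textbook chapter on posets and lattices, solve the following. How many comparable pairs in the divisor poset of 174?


A comparable pair {a,b} has a < b or b < a in the order.
Count unordered pairs where one element is strictly below the other.
Examples: {1,2}, {1,3}, {1,6}, {1,29}, ...
Total comparable pairs: 19


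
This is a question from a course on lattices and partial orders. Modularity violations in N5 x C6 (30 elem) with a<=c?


Modular law: if a <= c then a v (b ^ c) = (a v b) ^ c.
Check all triples (a,b,c) with a <= c among 30 elements.
  e.g. a=(a,0), b=(c,0), c=(b,0): lhs=(a,0) != rhs=(b,0)
  e.g. a=(a,0), b=(c,1), c=(b,0): lhs=(a,0) != rhs=(b,0)
Total violating triples: 126


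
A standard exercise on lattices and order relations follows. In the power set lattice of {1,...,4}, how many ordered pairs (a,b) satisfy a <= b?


The order relation is {(a,b) : a <= b}, reflexive so it includes (a,a).
Examples: ({},{}), ({},{1,2}), ({},{1,2,3}), ({},{1,2,3,4}), ({},{1,2,4}), ...
Total ordered pairs: 81


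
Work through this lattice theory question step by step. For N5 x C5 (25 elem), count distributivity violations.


Distributive law: a ^ (b v c) = (a ^ b) v (a ^ c).
Check all 25^3 = 15625 ordered triples (a,b,c).
  e.g. a=(b,0), b=(a,0), c=(c,0): lhs=(b,0) != rhs=(a,0)
  e.g. a=(b,0), b=(a,0), c=(c,1): lhs=(b,0) != rhs=(a,0)
Total violating triples: 250


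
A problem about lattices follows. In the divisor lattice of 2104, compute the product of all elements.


Divisors of 2104: [1, 2, 4, 8, 263, 526, 1052, 2104]
Product = n^(d(n)/2) = 2104^(8/2)
Product = 19596699897856


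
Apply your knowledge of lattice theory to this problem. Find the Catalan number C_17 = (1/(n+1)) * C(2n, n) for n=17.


C(n) = C(2n, n) / (n+1).
C(34, 17) = 2333606220
C(17) = 2333606220 / 18 = 129644790


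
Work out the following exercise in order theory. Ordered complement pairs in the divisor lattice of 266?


Complement pair (a,b): a meet b = bottom, a join b = top.
Here: gcd(a,b)=1 and lcm(a,b)=266, i.e. a*b=266 with a,b coprime.
Pairs found: (1,266), (2,133), (7,38), (14,19), ... (4 more)
Total ordered pairs: 8


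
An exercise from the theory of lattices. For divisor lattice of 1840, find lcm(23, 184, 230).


In a divisor lattice, join = lcm (least common multiple).
Compute lcm iteratively: start with first element, then lcm(current, next).
Elements: [23, 184, 230]
lcm(23,184) = 184
lcm(184,230) = 920
Final lcm = 920


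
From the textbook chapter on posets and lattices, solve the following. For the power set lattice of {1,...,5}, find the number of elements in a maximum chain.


A chain is a totally ordered subset; we count the number of elements in a maximum chain.
Compute, for each element x, the size of the longest chain ending at x:
  {}: 1
  {1}: 2
  {2}: 2
  {3}: 2
  {4}: 2
  {5}: 2
  ...
A maximum chain: {} < {1} < {1,2} < {1,2,3} < {1,2,3,4} < {1,2,3,4,5}
Number of elements in the longest chain: 6


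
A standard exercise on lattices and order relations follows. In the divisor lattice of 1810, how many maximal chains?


A maximal chain goes from the minimum element to a maximal element via cover relations.
Counting all min-to-max paths in the cover graph.
Total maximal chains: 6


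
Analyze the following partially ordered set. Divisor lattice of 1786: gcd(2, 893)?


Meet=gcd.
gcd(2,893)=1


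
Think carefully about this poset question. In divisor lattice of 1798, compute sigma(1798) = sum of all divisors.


sigma(n) = sum of divisors.
Divisors of 1798: [1, 2, 29, 31, 58, 62, 899, 1798]
Sum = 2880


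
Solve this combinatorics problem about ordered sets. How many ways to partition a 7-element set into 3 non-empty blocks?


S(n,k) = k*S(n-1,k) + S(n-1,k-1).
S(6,3) = 90, S(6,2) = 31
S(7,3) = 3*90 + 31 = 270 + 31
S(7,3) = 301


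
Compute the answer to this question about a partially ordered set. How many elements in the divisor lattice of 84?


Divisors of 84: [1, 2, 3, 4, 6, 7, 12, 14, 21, 28, 42, 84]
Count: 12


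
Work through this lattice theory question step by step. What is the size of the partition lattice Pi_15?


B(n) = number of set partitions of an n-element set.
B(n) satisfies the recurrence: B(n+1) = sum_k C(n,k)*B(k).
B(15) = 1382958545


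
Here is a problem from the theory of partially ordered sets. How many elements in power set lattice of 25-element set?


Power set = 2^n.
2^25 = 33554432


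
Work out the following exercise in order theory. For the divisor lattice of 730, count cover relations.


A cover relation a -< b holds when a < b with no c strictly between.
Cover relations:
  1 -< 2
  1 -< 5
  1 -< 73
  2 -< 10
  2 -< 146
  5 -< 10
  5 -< 365
  10 -< 730
  ...4 more
Total: 12


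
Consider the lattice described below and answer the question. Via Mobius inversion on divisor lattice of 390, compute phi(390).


phi(n) = n * prod_{p|n} (1 - 1/p).
Prime divisors of 390: [2, 3, 5, 13]
phi(390) = 390 * (1 - 1/2) * (1 - 1/3) * (1 - 1/5) * (1 - 1/13)
phi(390) = 96


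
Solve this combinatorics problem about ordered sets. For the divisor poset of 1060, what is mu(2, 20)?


In a divisor lattice, mu(a,b) = mu(b/a) where mu is the classical Mobius function.
b/a = 20/2 = 10
Prime factorization of 10: primes [2, 5]
10 is squarefree with 2 prime factor(s), so mu(10) = (-1)^2 = 1


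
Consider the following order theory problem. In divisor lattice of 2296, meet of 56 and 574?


In a divisor lattice, meet = gcd (greatest common divisor).
By Euclidean algorithm or factoring: gcd(56,574) = 14


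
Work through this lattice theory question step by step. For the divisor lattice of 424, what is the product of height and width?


Height = length of longest chain minus 1; width = size of largest antichain.
A maximum chain: 1 | 53 | 106 | 212 | 424  (height 4).
A maximum antichain: {2, 53}  (width 2).
Product = 4 * 2 = 8


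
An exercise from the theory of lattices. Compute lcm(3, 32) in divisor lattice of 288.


In a divisor lattice, join = lcm (least common multiple).
gcd(3,32) = 1
lcm(3,32) = 3*32/gcd = 96/1 = 96


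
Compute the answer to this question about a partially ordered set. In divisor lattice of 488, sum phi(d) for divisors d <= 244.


Divisors of 488 up to 244: [1, 2, 4, 8, 61, 122, 244]
phi values: [1, 1, 2, 4, 60, 60, 120]
Sum = 248


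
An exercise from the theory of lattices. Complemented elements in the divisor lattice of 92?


An element a is complemented if some b has a meet b = bottom, a join b = top.
a is complemented iff gcd(a, n/a)=1, i.e. a is a unitary divisor of 92.
Complemented elements: 1, 4, 23, 92
Count: 4


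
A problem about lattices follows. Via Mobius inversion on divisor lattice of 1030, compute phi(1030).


phi(n) = n * prod_{p|n} (1 - 1/p).
Prime divisors of 1030: [2, 5, 103]
phi(1030) = 1030 * (1 - 1/2) * (1 - 1/5) * (1 - 1/103)
phi(1030) = 408


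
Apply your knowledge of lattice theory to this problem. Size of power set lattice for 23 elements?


Power set = 2^n.
2^23 = 8388608


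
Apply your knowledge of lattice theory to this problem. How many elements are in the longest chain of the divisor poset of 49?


A chain is a totally ordered subset; we count the number of elements in a maximum chain.
Compute, for each element x, the size of the longest chain ending at x:
  1: 1
  7: 2
  49: 3
A maximum chain: 1 < 7 < 49
Number of elements in the longest chain: 3


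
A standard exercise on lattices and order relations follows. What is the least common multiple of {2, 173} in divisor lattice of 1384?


In a divisor lattice, join = lcm (least common multiple).
Compute lcm iteratively: start with first element, then lcm(current, next).
Elements: [2, 173]
lcm(2,173) = 346
Final lcm = 346


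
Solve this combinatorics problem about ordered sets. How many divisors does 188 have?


Divisors of 188: [1, 2, 4, 47, 94, 188]
Count: 6


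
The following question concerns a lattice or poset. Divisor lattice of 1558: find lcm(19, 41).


In a divisor lattice, join = lcm (least common multiple).
gcd(19,41) = 1
lcm(19,41) = 19*41/gcd = 779/1 = 779


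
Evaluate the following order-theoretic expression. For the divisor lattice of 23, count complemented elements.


An element a is complemented if some b has a meet b = bottom, a join b = top.
a is complemented iff gcd(a, n/a)=1, i.e. a is a unitary divisor of 23.
Complemented elements: 1, 23
Count: 2


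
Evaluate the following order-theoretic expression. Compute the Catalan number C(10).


C(n) = C(2n, n) / (n+1).
C(20, 10) = 184756
C(10) = 184756 / 11 = 16796


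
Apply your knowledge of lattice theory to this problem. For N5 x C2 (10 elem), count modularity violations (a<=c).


Modular law: if a <= c then a v (b ^ c) = (a v b) ^ c.
Check all triples (a,b,c) with a <= c among 10 elements.
  e.g. a=(a,0), b=(c,0), c=(b,0): lhs=(a,0) != rhs=(b,0)
  e.g. a=(a,0), b=(c,1), c=(b,0): lhs=(a,0) != rhs=(b,0)
Total violating triples: 6


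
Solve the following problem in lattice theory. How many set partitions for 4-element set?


B(n) = number of set partitions of an n-element set.
B(n) satisfies the recurrence: B(n+1) = sum_k C(n,k)*B(k).
B(4) = 15


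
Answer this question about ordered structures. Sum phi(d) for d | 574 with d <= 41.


Divisors of 574 up to 41: [1, 2, 7, 14, 41]
phi values: [1, 1, 6, 6, 40]
Sum = 54


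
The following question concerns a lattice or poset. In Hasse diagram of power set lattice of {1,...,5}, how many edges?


A cover relation a -< b holds when a < b with no c strictly between.
Cover relations:
  {} -< {1}
  {} -< {2}
  {} -< {3}
  {} -< {4}
  {} -< {5}
  {1} -< {1,2}
  {1} -< {1,3}
  {1} -< {1,4}
  ...72 more
Total: 80


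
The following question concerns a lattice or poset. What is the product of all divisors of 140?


Divisors of 140: [1, 2, 4, 5, 7, 10, 14, 20, 28, 35, 70, 140]
Product = n^(d(n)/2) = 140^(12/2)
Product = 7529536000000


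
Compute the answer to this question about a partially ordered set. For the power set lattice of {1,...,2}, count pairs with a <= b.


The order relation is {(a,b) : a <= b}, reflexive so it includes (a,a).
Examples: ({},{}), ({},{1,2}), ({},{1}), ({},{2}), ({1,2},{1,2}), ...
Total ordered pairs: 9


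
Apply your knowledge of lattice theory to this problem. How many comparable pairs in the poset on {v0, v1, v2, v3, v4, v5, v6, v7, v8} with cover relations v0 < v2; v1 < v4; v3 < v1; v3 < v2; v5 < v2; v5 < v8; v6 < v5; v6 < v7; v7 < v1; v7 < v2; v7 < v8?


A comparable pair {a,b} has a < b or b < a in the order.
Count unordered pairs where one element is strictly below the other.
Examples: {v0,v2}, {v1,v3}, {v1,v4}, {v1,v6}, ...
Total comparable pairs: 17


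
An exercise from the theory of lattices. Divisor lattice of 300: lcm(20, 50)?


Join=lcm.
gcd(20,50)=10
lcm=100


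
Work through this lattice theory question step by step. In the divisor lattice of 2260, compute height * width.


Height = length of longest chain minus 1; width = size of largest antichain.
A maximum chain: 1 | 113 | 565 | 1130 | 2260  (height 4).
A maximum antichain: {4, 10, 226, 565}  (width 4).
Product = 4 * 4 = 16


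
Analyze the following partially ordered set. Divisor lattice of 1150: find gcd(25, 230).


In a divisor lattice, meet = gcd (greatest common divisor).
By Euclidean algorithm or factoring: gcd(25,230) = 5


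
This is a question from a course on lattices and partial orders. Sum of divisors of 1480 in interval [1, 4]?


Interval [1,4] in divisors of 1480: [1, 2, 4]
Sum = 7


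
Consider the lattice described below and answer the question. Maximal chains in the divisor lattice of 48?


A maximal chain goes from the minimum element to a maximal element via cover relations.
Counting all min-to-max paths in the cover graph.
Total maximal chains: 5


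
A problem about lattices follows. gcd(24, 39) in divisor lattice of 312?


Meet=gcd.
gcd(24,39)=3


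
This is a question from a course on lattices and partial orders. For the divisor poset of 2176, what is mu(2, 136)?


In a divisor lattice, mu(a,b) = mu(b/a) where mu is the classical Mobius function.
b/a = 136/2 = 68
Prime factorization of 68: primes [2, 17]
68 is not squarefree, so mu(68) = 0


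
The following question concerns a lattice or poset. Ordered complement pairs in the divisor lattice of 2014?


Complement pair (a,b): a meet b = bottom, a join b = top.
Here: gcd(a,b)=1 and lcm(a,b)=2014, i.e. a*b=2014 with a,b coprime.
Pairs found: (1,2014), (2,1007), (19,106), (38,53), ... (4 more)
Total ordered pairs: 8


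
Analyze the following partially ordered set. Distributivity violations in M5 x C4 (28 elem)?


Distributive law: a ^ (b v c) = (a ^ b) v (a ^ c).
Check all 28^3 = 21952 ordered triples (a,b,c).
  e.g. a=(a1,0), b=(a2,0), c=(a3,0): lhs=(a1,0) != rhs=(0,0)
  e.g. a=(a1,0), b=(a2,0), c=(a3,1): lhs=(a1,0) != rhs=(0,0)
Total violating triples: 3840


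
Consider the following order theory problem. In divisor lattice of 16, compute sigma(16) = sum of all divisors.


sigma(n) = sum of divisors.
Divisors of 16: [1, 2, 4, 8, 16]
Sum = 31


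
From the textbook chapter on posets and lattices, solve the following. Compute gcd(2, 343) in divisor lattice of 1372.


In a divisor lattice, meet = gcd (greatest common divisor).
By Euclidean algorithm or factoring: gcd(2,343) = 1


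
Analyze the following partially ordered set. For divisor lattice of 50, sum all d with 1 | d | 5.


Interval [1,5] in divisors of 50: [1, 5]
Sum = 6


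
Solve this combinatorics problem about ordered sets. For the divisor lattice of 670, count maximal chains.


A maximal chain goes from the minimum element to a maximal element via cover relations.
Counting all min-to-max paths in the cover graph.
Total maximal chains: 6


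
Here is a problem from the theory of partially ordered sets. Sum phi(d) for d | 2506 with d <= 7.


Divisors of 2506 up to 7: [1, 2, 7]
phi values: [1, 1, 6]
Sum = 8


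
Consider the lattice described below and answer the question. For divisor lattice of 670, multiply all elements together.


Divisors of 670: [1, 2, 5, 10, 67, 134, 335, 670]
Product = n^(d(n)/2) = 670^(8/2)
Product = 201511210000


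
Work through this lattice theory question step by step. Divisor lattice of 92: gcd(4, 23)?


Meet=gcd.
gcd(4,23)=1


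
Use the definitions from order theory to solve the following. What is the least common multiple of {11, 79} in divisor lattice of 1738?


In a divisor lattice, join = lcm (least common multiple).
Compute lcm iteratively: start with first element, then lcm(current, next).
Elements: [11, 79]
lcm(11,79) = 869
Final lcm = 869


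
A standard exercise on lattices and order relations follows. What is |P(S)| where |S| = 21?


Power set = 2^n.
2^21 = 2097152


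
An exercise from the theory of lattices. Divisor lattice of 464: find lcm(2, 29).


In a divisor lattice, join = lcm (least common multiple).
gcd(2,29) = 1
lcm(2,29) = 2*29/gcd = 58/1 = 58


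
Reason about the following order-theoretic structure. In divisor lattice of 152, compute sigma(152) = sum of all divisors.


sigma(n) = sum of divisors.
Divisors of 152: [1, 2, 4, 8, 19, 38, 76, 152]
Sum = 300


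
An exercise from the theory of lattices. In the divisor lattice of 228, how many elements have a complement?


An element a is complemented if some b has a meet b = bottom, a join b = top.
a is complemented iff gcd(a, n/a)=1, i.e. a is a unitary divisor of 228.
Complemented elements: 1, 3, 4, 12, 19, 57, ... (2 more)
Count: 8


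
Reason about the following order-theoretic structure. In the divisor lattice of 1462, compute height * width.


Height = length of longest chain minus 1; width = size of largest antichain.
A maximum chain: 1 | 43 | 731 | 1462  (height 3).
A maximum antichain: {2, 17, 43}  (width 3).
Product = 3 * 3 = 9


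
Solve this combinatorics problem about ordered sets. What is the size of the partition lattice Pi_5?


B(n) = number of set partitions of an n-element set.
B(n) satisfies the recurrence: B(n+1) = sum_k C(n,k)*B(k).
B(5) = 52


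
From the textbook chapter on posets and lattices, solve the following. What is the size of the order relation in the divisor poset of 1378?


The order relation is {(a,b) : a <= b}, reflexive so it includes (a,a).
Examples: (1,1), (1,106), (1,13), (1,1378), (1,2), ...
Total ordered pairs: 27


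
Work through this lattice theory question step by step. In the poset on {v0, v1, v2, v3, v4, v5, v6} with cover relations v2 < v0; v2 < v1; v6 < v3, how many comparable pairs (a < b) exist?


A comparable pair {a,b} has a < b or b < a in the order.
Count unordered pairs where one element is strictly below the other.
Examples: {v0,v2}, {v1,v2}, {v3,v6}
Total comparable pairs: 3


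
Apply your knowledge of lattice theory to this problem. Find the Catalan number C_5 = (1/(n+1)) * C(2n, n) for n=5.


C(n) = C(2n, n) / (n+1).
C(10, 5) = 252
C(5) = 252 / 6 = 42


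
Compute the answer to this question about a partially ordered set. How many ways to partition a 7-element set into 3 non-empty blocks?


S(n,k) = k*S(n-1,k) + S(n-1,k-1).
S(6,3) = 90, S(6,2) = 31
S(7,3) = 3*90 + 31 = 270 + 31
S(7,3) = 301


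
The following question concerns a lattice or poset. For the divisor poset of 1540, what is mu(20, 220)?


In a divisor lattice, mu(a,b) = mu(b/a) where mu is the classical Mobius function.
b/a = 220/20 = 11
Prime factorization of 11: primes [11]
11 is squarefree with 1 prime factor(s), so mu(11) = (-1)^1 = -1


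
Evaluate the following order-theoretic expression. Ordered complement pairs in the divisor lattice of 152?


Complement pair (a,b): a meet b = bottom, a join b = top.
Here: gcd(a,b)=1 and lcm(a,b)=152, i.e. a*b=152 with a,b coprime.
Pairs found: (1,152), (8,19), (19,8), (152,1)
Total ordered pairs: 4


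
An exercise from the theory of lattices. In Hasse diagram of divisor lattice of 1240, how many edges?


A cover relation a -< b holds when a < b with no c strictly between.
Cover relations:
  1 -< 2
  1 -< 5
  1 -< 31
  2 -< 4
  2 -< 10
  2 -< 62
  4 -< 8
  4 -< 20
  ...20 more
Total: 28


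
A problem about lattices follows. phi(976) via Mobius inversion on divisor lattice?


phi(n) = n * prod_{p|n} (1 - 1/p).
Prime divisors of 976: [2, 61]
phi(976) = 976 * (1 - 1/2) * (1 - 1/61)
phi(976) = 480


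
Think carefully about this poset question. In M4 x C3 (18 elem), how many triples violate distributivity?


Distributive law: a ^ (b v c) = (a ^ b) v (a ^ c).
Check all 18^3 = 5832 ordered triples (a,b,c).
  e.g. a=(a1,0), b=(a2,0), c=(a3,0): lhs=(a1,0) != rhs=(0,0)
  e.g. a=(a1,0), b=(a2,0), c=(a3,1): lhs=(a1,0) != rhs=(0,0)
Total violating triples: 648


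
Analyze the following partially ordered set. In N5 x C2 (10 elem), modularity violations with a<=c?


Modular law: if a <= c then a v (b ^ c) = (a v b) ^ c.
Check all triples (a,b,c) with a <= c among 10 elements.
  e.g. a=(a,0), b=(c,0), c=(b,0): lhs=(a,0) != rhs=(b,0)
  e.g. a=(a,0), b=(c,1), c=(b,0): lhs=(a,0) != rhs=(b,0)
Total violating triples: 6


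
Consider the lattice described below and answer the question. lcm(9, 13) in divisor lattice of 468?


Join=lcm.
gcd(9,13)=1
lcm=117


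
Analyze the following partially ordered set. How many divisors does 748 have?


Divisors of 748: [1, 2, 4, 11, 17, 22, 34, 44, 68, 187, 374, 748]
Count: 12


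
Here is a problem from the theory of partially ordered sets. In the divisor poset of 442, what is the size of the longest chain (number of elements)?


A chain is a totally ordered subset; we count the number of elements in a maximum chain.
Compute, for each element x, the size of the longest chain ending at x:
  1: 1
  2: 2
  13: 2
  17: 2
  26: 3
  34: 3
  ...
A maximum chain: 1 < 2 < 26 < 442
Number of elements in the longest chain: 4


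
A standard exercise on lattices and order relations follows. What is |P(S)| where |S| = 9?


Power set = 2^n.
2^9 = 512


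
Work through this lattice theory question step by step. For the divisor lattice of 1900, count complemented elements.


An element a is complemented if some b has a meet b = bottom, a join b = top.
a is complemented iff gcd(a, n/a)=1, i.e. a is a unitary divisor of 1900.
Complemented elements: 1, 4, 19, 25, 76, 100, ... (2 more)
Count: 8


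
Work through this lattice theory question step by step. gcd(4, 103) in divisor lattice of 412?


Meet=gcd.
gcd(4,103)=1


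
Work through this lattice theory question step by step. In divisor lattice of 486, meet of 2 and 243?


In a divisor lattice, meet = gcd (greatest common divisor).
By Euclidean algorithm or factoring: gcd(2,243) = 1


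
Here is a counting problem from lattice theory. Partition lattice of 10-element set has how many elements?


B(n) = number of set partitions of an n-element set.
B(n) satisfies the recurrence: B(n+1) = sum_k C(n,k)*B(k).
B(10) = 115975


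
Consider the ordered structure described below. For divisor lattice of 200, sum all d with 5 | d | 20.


Interval [5,20] in divisors of 200: [5, 10, 20]
Sum = 35


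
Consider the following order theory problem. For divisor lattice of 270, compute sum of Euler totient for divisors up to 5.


Divisors of 270 up to 5: [1, 2, 3, 5]
phi values: [1, 1, 2, 4]
Sum = 8


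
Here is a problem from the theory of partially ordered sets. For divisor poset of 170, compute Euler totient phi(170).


phi(n) = n * prod_{p|n} (1 - 1/p).
Prime divisors of 170: [2, 5, 17]
phi(170) = 170 * (1 - 1/2) * (1 - 1/5) * (1 - 1/17)
phi(170) = 64


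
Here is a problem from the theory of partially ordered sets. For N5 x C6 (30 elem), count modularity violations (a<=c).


Modular law: if a <= c then a v (b ^ c) = (a v b) ^ c.
Check all triples (a,b,c) with a <= c among 30 elements.
  e.g. a=(a,0), b=(c,0), c=(b,0): lhs=(a,0) != rhs=(b,0)
  e.g. a=(a,0), b=(c,1), c=(b,0): lhs=(a,0) != rhs=(b,0)
Total violating triples: 126
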